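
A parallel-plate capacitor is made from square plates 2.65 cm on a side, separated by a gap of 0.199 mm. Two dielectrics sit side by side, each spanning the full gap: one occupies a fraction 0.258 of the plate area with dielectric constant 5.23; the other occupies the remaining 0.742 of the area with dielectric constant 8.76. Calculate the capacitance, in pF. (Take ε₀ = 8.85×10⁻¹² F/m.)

A = (2.65 cm)² = 7.02×10⁻⁴ m².
Side-by-side slabs ⇒ two capacitors in parallel, each spanning the full gap.
C₁ = κ₁ε₀A₁/d = 5.23 × 8.85×10⁻¹² × 1.81×10⁻⁴ / 1.99×10⁻⁴ = 4.21×10⁻¹¹ F.
C₂ = κ₂ε₀A₂/d = 8.76 × 8.85×10⁻¹² × 5.21×10⁻⁴ / 1.99×10⁻⁴ = 2.03×10⁻¹⁰ F.
C = C₁ + C₂ = 2.45×10⁻¹⁰ F.

C ≈ 245 pF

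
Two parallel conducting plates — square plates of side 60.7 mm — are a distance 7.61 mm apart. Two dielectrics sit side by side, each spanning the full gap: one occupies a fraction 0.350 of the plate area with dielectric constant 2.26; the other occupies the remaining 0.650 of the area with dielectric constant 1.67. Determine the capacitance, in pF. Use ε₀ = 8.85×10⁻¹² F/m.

C ≈ 8.04 pF

A = (60.7 mm)² = 3.68×10⁻³ m².
Side-by-side slabs ⇒ two capacitors in parallel, each spanning the full gap.
C₁ = κ₁ε₀A₁/d = 2.26 × 8.85×10⁻¹² × 1.29×10⁻³ / 7.61×10⁻³ = 3.39×10⁻¹² F.
C₂ = κ₂ε₀A₂/d = 1.67 × 8.85×10⁻¹² × 2.39×10⁻³ / 7.61×10⁻³ = 4.65×10⁻¹² F.
C = C₁ + C₂ = 8.04×10⁻¹² F.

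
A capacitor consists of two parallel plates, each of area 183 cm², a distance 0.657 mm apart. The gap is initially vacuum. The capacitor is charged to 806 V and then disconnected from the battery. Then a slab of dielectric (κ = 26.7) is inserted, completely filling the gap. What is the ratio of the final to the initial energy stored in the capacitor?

U₂/U₁ ≈ 0.0375

Isolated ⇒ Q is held fixed.
C₂ = 26.7 C₁ and U = Q²/(2C), so U₂/U₁ = C₁/C₂ = 0.0375.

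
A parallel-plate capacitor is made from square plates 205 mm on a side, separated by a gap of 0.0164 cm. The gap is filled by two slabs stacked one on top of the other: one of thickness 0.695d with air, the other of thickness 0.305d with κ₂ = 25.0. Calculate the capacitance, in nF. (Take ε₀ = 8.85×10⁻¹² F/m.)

A = (205 mm)² = 4.20×10⁻² m².
Stacked slabs ⇒ two capacitors in series, each with the full plate area.
C₁ = κ₁ε₀A/d₁ = 1.00 × 8.85×10⁻¹² × 4.20×10⁻² / 1.14×10⁻⁴ = 3.26×10⁻⁹ F.
C₂ = κ₂ε₀A/d₂ = 25.0 × 8.85×10⁻¹² × 4.20×10⁻² / 5.00×10⁻⁵ = 1.86×10⁻⁷ F.
C = (1/C₁ + 1/C₂)⁻¹ = 3.21×10⁻⁹ F.

3.21 nF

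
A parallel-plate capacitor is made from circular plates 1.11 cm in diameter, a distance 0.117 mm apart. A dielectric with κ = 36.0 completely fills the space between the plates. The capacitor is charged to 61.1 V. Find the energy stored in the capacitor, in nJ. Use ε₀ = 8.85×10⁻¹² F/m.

A = π(1.11/2 cm)² = 9.68×10⁻⁵ m².
C = κε₀A/d = 36.0 × 8.85×10⁻¹² × 9.68×10⁻⁵ / 1.17×10⁻⁴ = 2.64×10⁻¹⁰ F.
U = ½CV² = ½ × 2.64×10⁻¹⁰ × (61.1)² = 4.92×10⁻⁷ J.

492 nJ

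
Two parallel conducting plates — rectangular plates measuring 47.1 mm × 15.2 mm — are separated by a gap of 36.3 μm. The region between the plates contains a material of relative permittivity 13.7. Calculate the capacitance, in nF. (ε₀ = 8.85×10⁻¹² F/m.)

2.39 nF

A = 47.1 × 15.2 mm² = 7.16×10⁻⁴ m².
C = κε₀A/d = 13.7 × 8.85×10⁻¹² × 7.16×10⁻⁴ / 3.63×10⁻⁵ = 2.39×10⁻⁹ F.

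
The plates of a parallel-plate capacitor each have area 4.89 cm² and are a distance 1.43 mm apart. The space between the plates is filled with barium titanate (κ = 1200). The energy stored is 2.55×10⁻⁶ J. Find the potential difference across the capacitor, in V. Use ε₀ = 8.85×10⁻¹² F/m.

A = 4.89 cm² = 4.89×10⁻⁴ m².
C = κε₀A/d = 1200 × 8.85×10⁻¹² × 4.89×10⁻⁴ / 1.43×10⁻³ = 3.63×10⁻⁹ F.
V = √(2U/C) = √(2 × 2.55×10⁻⁶ / 3.63×10⁻⁹) = 37.5 V.

37.5 V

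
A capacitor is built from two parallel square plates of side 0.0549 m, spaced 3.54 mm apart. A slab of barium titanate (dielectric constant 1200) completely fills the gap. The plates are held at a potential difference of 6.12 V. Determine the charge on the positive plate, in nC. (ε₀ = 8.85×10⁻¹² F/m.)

Q ≈ 55.3 nC

A = (0.0549 m)² = 3.01×10⁻³ m².
C = κε₀A/d = 1200 × 8.85×10⁻¹² × 3.01×10⁻³ / 3.54×10⁻³ = 9.04×10⁻⁹ F.
Q = CV = 9.04×10⁻⁹ × 6.12 = 5.53×10⁻⁸ C.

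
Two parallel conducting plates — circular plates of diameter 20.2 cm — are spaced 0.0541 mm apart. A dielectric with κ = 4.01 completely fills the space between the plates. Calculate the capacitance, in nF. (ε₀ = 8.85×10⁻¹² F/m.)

A = π(20.2/2 cm)² = 3.20×10⁻² m².
C = κε₀A/d = 4.01 × 8.85×10⁻¹² × 3.20×10⁻² / 5.41×10⁻⁵ = 2.10×10⁻⁸ F.

21.0 nF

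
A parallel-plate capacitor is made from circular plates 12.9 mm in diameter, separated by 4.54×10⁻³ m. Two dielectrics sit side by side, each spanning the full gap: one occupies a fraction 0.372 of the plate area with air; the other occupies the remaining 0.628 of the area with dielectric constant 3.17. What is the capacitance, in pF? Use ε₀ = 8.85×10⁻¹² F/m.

C ≈ 0.602 pF

A = π(12.9/2 mm)² = 1.31×10⁻⁴ m².
Side-by-side slabs ⇒ two capacitors in parallel, each spanning the full gap.
C₁ = κ₁ε₀A₁/d = 1.00 × 8.85×10⁻¹² × 4.86×10⁻⁵ / 4.54×10⁻³ = 9.48×10⁻¹⁴ F.
C₂ = κ₂ε₀A₂/d = 3.17 × 8.85×10⁻¹² × 8.21×10⁻⁵ / 4.54×10⁻³ = 5.07×10⁻¹³ F.
C = C₁ + C₂ = 6.02×10⁻¹³ F.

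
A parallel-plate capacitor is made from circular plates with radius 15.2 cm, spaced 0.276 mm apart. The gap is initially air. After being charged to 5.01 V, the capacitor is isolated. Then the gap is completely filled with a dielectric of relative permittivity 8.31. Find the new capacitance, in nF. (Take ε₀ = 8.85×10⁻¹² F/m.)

A = π(15.2 cm)² = 7.26×10⁻² m².
Initially C₁ = ε₀A/d = 8.85×10⁻¹² × 7.26×10⁻² / 2.76×10⁻⁴ = 2.33×10⁻⁹ F.
C = κε₀A/d scales with κ, so C₂/C₁ = κ = 8.31.
C₂ = 8.31 × 2.33×10⁻⁹ = 1.93×10⁻⁸ F.

19.3 nF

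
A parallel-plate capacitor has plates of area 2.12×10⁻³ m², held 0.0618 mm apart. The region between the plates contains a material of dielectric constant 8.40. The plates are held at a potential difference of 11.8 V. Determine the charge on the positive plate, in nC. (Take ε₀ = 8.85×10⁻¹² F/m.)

C = κε₀A/d = 8.40 × 8.85×10⁻¹² × 2.12×10⁻³ / 6.18×10⁻⁵ = 2.55×10⁻⁹ F.
Q = CV = 2.55×10⁻⁹ × 11.8 = 3.01×10⁻⁸ C.

30.1 nC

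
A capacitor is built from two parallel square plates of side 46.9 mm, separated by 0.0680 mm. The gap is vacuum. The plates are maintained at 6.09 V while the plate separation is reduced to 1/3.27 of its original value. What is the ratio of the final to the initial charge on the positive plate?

Battery connected ⇒ V is held fixed.
C₂ = 3.27 C₁ and Q = CV, so Q₂/Q₁ = C₂/C₁ = 3.27.

Q₂/Q₁ ≈ 3.27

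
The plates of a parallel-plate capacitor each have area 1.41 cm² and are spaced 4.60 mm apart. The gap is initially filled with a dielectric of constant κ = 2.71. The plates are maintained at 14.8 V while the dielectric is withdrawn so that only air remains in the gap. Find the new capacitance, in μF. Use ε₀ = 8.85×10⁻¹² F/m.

C ≈ 2.71×10⁻⁷ μF

A = 1.41 cm² = 1.41×10⁻⁴ m².
Initially C₁ = κε₀A/d = 2.71 × 8.85×10⁻¹² × 1.41×10⁻⁴ / 4.60×10⁻³ = 7.35×10⁻¹³ F.
C = κε₀A/d scales with κ, so C₂/C₁ = 1/κ = 1/2.71 = 0.369.
C₂ = 0.369 × 7.35×10⁻¹³ = 2.71×10⁻¹³ F.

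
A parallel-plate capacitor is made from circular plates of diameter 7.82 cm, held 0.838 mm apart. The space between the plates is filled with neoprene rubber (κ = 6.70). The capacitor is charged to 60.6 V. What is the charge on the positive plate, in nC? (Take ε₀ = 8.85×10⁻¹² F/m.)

Q ≈ 20.6 nC

A = π(7.82/2 cm)² = 4.80×10⁻³ m².
C = κε₀A/d = 6.70 × 8.85×10⁻¹² × 4.80×10⁻³ / 8.38×10⁻⁴ = 3.40×10⁻¹⁰ F.
Q = CV = 3.40×10⁻¹⁰ × 60.6 = 2.06×10⁻⁸ C.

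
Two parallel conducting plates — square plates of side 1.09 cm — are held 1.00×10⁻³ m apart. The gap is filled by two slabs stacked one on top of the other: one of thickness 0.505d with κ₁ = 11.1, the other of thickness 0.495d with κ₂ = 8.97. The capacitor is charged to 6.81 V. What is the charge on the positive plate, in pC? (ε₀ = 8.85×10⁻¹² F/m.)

A = (1.09 cm)² = 1.19×10⁻⁴ m².
Stacked slabs ⇒ two capacitors in series, each with the full plate area.
C₁ = κ₁ε₀A/d₁ = 11.1 × 8.85×10⁻¹² × 1.19×10⁻⁴ / 5.05×10⁻⁴ = 2.31×10⁻¹¹ F.
C₂ = κ₂ε₀A/d₂ = 8.97 × 8.85×10⁻¹² × 1.19×10⁻⁴ / 4.95×10⁻⁴ = 1.91×10⁻¹¹ F.
C = (1/C₁ + 1/C₂)⁻¹ = 1.04×10⁻¹¹ F.
Q = CV = 1.04×10⁻¹¹ × 6.81 = 7.11×10⁻¹¹ C.

71.1 pC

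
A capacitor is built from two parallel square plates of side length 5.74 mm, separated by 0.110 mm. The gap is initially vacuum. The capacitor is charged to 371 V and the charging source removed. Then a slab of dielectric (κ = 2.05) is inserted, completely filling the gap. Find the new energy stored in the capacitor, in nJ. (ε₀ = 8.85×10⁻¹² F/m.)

89.0 nJ

A = (5.74 mm)² = 3.29×10⁻⁵ m².
Initially C₁ = ε₀A/d = 8.85×10⁻¹² × 3.29×10⁻⁵ / 1.10×10⁻⁴ = 2.65×10⁻¹² F.
U₁ = 1.82×10⁻⁷ J.
Isolated ⇒ Q is held fixed. C₂ = 2.05 C₁ and U = Q²/(2C), so U₂/U₁ = C₁/C₂ = 0.488.
U₂ = 0.488 × 1.82×10⁻⁷ = 8.90×10⁻⁸ J.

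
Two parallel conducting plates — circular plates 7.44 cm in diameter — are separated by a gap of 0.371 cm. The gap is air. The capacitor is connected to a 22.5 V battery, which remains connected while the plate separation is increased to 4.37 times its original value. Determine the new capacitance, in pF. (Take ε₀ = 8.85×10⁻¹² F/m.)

A = π(7.44/2 cm)² = 4.35×10⁻³ m².
Initially C₁ = ε₀A/d = 8.85×10⁻¹² × 4.35×10⁻³ / 3.71×10⁻³ = 1.04×10⁻¹¹ F.
C = ε₀A/d scales as 1/d, so C₂/C₁ = d₁/d₂ = 1/4.37 = 0.229.
C₂ = 0.229 × 1.04×10⁻¹¹ = 2.37×10⁻¹² F.

2.37 pF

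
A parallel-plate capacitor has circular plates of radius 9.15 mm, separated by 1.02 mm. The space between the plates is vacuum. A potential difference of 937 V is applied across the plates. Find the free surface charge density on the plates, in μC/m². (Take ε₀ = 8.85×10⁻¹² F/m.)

A = π(9.15 mm)² = 2.63×10⁻⁴ m².
C = ε₀A/d = 8.85×10⁻¹² × 2.63×10⁻⁴ / 1.02×10⁻³ = 2.28×10⁻¹² F.
σ = Q/A = CV/A = 2.28×10⁻¹² × 937 / 2.63×10⁻⁴ = 8.13×10⁻⁶ C/m².

8.13 μC/m²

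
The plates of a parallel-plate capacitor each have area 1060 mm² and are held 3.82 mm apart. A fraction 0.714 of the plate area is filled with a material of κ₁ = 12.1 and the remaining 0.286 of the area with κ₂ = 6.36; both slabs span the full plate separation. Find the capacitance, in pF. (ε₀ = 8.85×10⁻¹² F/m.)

A = 1060 mm² = 1.06×10⁻³ m².
Side-by-side slabs ⇒ two capacitors in parallel, each spanning the full gap.
C₁ = κ₁ε₀A₁/d = 12.1 × 8.85×10⁻¹² × 7.57×10⁻⁴ / 3.82×10⁻³ = 2.12×10⁻¹¹ F.
C₂ = κ₂ε₀A₂/d = 6.36 × 8.85×10⁻¹² × 3.03×10⁻⁴ / 3.82×10⁻³ = 4.47×10⁻¹² F.
C = C₁ + C₂ = 2.57×10⁻¹¹ F.

25.7 pF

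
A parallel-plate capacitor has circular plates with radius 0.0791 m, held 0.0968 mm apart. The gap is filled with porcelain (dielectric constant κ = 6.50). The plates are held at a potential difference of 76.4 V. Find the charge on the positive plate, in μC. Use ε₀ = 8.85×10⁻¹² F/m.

Q ≈ 0.892 μC

A = π(0.0791 m)² = 1.97×10⁻² m².
C = κε₀A/d = 6.50 × 8.85×10⁻¹² × 1.97×10⁻² / 9.68×10⁻⁵ = 1.17×10⁻⁸ F.
Q = CV = 1.17×10⁻⁸ × 76.4 = 8.92×10⁻⁷ C.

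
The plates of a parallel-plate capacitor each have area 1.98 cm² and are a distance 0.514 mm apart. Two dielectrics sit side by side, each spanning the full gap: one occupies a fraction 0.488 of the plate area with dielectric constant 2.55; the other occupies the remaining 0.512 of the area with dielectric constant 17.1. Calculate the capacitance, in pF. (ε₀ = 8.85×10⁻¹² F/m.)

A = 1.98 cm² = 1.98×10⁻⁴ m².
Side-by-side slabs ⇒ two capacitors in parallel, each spanning the full gap.
C₁ = κ₁ε₀A₁/d = 2.55 × 8.85×10⁻¹² × 9.66×10⁻⁵ / 5.14×10⁻⁴ = 4.24×10⁻¹² F.
C₂ = κ₂ε₀A₂/d = 17.1 × 8.85×10⁻¹² × 1.01×10⁻⁴ / 5.14×10⁻⁴ = 2.98×10⁻¹¹ F.
C = C₁ + C₂ = 3.41×10⁻¹¹ F.

34.1 pF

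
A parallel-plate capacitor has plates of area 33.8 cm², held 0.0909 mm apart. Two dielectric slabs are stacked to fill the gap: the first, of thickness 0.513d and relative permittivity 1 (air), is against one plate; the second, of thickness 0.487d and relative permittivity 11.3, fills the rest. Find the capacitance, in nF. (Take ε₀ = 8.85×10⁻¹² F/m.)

0.592 nF

A = 33.8 cm² = 3.38×10⁻³ m².
Stacked slabs ⇒ two capacitors in series, each with the full plate area.
C₁ = κ₁ε₀A/d₁ = 1.00 × 8.85×10⁻¹² × 3.38×10⁻³ / 4.66×10⁻⁵ = 6.41×10⁻¹⁰ F.
C₂ = κ₂ε₀A/d₂ = 11.3 × 8.85×10⁻¹² × 3.38×10⁻³ / 4.43×10⁻⁵ = 7.64×10⁻⁹ F.
C = (1/C₁ + 1/C₂)⁻¹ = 5.92×10⁻¹⁰ F.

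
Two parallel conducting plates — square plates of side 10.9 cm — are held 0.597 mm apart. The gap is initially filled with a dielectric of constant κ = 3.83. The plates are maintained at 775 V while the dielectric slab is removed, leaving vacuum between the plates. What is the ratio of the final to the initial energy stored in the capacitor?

Battery connected ⇒ V is held fixed.
C₂ = 0.261 C₁ and U = ½CV², so U₂/U₁ = C₂/C₁ = 0.261.

U₂/U₁ ≈ 0.261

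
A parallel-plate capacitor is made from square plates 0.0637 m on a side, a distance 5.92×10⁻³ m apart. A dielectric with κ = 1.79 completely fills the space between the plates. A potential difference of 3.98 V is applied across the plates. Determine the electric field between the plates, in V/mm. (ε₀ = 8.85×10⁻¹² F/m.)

E ≈ 0.672 V/mm

E = V/d = 3.98 / 5.92×10⁻³ = 6.72×10² V/m.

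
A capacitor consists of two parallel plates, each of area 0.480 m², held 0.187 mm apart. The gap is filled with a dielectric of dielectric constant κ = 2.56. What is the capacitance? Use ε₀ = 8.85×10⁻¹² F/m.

C = κε₀A/d = 2.56 × 8.85×10⁻¹² × 0.480 / 1.87×10⁻⁴ = 5.82×10⁻⁸ F.

58.2 nF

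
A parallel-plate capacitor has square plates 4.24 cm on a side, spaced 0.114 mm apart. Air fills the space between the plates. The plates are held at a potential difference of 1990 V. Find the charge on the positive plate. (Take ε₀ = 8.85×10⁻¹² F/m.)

Q ≈ 278 nC

A = (4.24 cm)² = 1.80×10⁻³ m².
C = ε₀A/d = 8.85×10⁻¹² × 1.80×10⁻³ / 1.14×10⁻⁴ = 1.40×10⁻¹⁰ F.
Q = CV = 1.40×10⁻¹⁰ × 1990 = 2.78×10⁻⁷ C.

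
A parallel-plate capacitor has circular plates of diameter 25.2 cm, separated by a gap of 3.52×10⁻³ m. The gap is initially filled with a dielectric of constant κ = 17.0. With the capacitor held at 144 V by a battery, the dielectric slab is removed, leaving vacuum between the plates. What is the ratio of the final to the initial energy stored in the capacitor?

U₂/U₁ ≈ 0.0588

Battery connected ⇒ V is held fixed.
C₂ = 0.0588 C₁ and U = ½CV², so U₂/U₁ = C₂/C₁ = 0.0588.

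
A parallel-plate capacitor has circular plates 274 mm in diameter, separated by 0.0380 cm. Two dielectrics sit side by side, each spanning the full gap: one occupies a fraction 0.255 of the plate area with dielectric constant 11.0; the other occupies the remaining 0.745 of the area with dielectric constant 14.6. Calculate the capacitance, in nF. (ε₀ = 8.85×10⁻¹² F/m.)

A = π(274/2 mm)² = 5.90×10⁻² m².
Side-by-side slabs ⇒ two capacitors in parallel, each spanning the full gap.
C₁ = κ₁ε₀A₁/d = 11.0 × 8.85×10⁻¹² × 1.50×10⁻² / 3.80×10⁻⁴ = 3.85×10⁻⁹ F.
C₂ = κ₂ε₀A₂/d = 14.6 × 8.85×10⁻¹² × 4.39×10⁻² / 3.80×10⁻⁴ = 1.49×10⁻⁸ F.
C = C₁ + C₂ = 1.88×10⁻⁸ F.

C ≈ 18.8 nF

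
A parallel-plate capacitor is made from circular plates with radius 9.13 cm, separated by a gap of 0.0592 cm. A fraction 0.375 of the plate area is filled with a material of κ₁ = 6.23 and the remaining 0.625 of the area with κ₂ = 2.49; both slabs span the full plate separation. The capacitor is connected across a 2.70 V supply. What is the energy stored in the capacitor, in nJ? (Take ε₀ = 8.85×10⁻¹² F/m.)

5.55 nJ

A = π(9.13 cm)² = 2.62×10⁻² m².
Side-by-side slabs ⇒ two capacitors in parallel, each spanning the full gap.
C₁ = κ₁ε₀A₁/d = 6.23 × 8.85×10⁻¹² × 9.82×10⁻³ / 5.92×10⁻⁴ = 9.15×10⁻¹⁰ F.
C₂ = κ₂ε₀A₂/d = 2.49 × 8.85×10⁻¹² × 1.64×10⁻² / 5.92×10⁻⁴ = 6.09×10⁻¹⁰ F.
C = C₁ + C₂ = 1.52×10⁻⁹ F.
U = ½CV² = ½ × 1.52×10⁻⁹ × (2.70)² = 5.55×10⁻⁹ J.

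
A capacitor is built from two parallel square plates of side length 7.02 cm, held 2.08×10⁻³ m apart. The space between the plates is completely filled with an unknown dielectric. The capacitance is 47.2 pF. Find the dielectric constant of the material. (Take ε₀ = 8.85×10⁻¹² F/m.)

A = (7.02 cm)² = 4.93×10⁻³ m².
κ = Cd/(ε₀A) = 4.72×10⁻¹¹ × 2.08×10⁻³ / (8.85×10⁻¹² × 4.93×10⁻³) = 2.25.

2.25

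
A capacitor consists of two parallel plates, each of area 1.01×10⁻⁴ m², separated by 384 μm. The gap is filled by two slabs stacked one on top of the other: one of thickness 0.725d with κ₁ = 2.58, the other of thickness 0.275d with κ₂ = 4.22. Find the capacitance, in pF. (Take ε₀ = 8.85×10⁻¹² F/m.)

C ≈ 6.72 pF

Stacked slabs ⇒ two capacitors in series, each with the full plate area.
C₁ = κ₁ε₀A/d₁ = 2.58 × 8.85×10⁻¹² × 1.01×10⁻⁴ / 2.78×10⁻⁴ = 8.28×10⁻¹² F.
C₂ = κ₂ε₀A/d₂ = 4.22 × 8.85×10⁻¹² × 1.01×10⁻⁴ / 1.06×10⁻⁴ = 3.57×10⁻¹¹ F.
C = (1/C₁ + 1/C₂)⁻¹ = 6.72×10⁻¹² F.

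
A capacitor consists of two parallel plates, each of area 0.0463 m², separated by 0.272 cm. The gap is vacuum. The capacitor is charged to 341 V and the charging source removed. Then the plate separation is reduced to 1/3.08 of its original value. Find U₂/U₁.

Isolated ⇒ Q is held fixed.
C₂ = 3.08 C₁ and U = Q²/(2C), so U₂/U₁ = C₁/C₂ = 0.325.

0.325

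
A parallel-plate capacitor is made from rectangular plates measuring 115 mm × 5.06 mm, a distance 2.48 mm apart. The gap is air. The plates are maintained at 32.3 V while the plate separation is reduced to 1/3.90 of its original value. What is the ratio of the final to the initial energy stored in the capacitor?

Battery connected ⇒ V is held fixed.
C₂ = 3.90 C₁ and U = ½CV², so U₂/U₁ = C₂/C₁ = 3.90.

3.90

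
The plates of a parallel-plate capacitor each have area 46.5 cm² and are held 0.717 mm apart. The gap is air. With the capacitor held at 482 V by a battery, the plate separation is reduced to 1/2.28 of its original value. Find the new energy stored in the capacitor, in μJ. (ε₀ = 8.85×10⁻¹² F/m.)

15.2 μJ

A = 46.5 cm² = 4.65×10⁻³ m².
Initially C₁ = ε₀A/d = 8.85×10⁻¹² × 4.65×10⁻³ / 7.17×10⁻⁴ = 5.74×10⁻¹¹ F.
U₁ = 6.67×10⁻⁶ J.
Battery connected ⇒ V is held fixed. C₂ = 2.28 C₁ and U = ½CV², so U₂/U₁ = C₂/C₁ = 2.28.
U₂ = 2.28 × 6.67×10⁻⁶ = 1.52×10⁻⁵ J.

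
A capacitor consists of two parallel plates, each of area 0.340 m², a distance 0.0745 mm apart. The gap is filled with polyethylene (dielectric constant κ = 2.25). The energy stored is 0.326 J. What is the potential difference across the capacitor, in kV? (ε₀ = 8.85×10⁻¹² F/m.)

2.68 kV

C = κε₀A/d = 2.25 × 8.85×10⁻¹² × 0.340 / 7.45×10⁻⁵ = 9.09×10⁻⁸ F.
V = √(2U/C) = √(2 × 0.326 / 9.09×10⁻⁸) = 2.68×10³ V.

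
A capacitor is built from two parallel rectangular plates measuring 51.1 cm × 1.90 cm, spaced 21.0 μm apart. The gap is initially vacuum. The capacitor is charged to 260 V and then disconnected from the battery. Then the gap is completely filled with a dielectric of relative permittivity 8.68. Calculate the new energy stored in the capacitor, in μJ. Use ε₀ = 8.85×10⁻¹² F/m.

U ≈ 15.9 μJ

A = 51.1 × 1.90 cm² = 9.71×10⁻³ m².
Initially C₁ = ε₀A/d = 8.85×10⁻¹² × 9.71×10⁻³ / 2.10×10⁻⁵ = 4.09×10⁻⁹ F.
U₁ = 1.38×10⁻⁴ J.
Isolated ⇒ Q is held fixed. C₂ = 8.68 C₁ and U = Q²/(2C), so U₂/U₁ = C₁/C₂ = 0.115.
U₂ = 0.115 × 1.38×10⁻⁴ = 1.59×10⁻⁵ J.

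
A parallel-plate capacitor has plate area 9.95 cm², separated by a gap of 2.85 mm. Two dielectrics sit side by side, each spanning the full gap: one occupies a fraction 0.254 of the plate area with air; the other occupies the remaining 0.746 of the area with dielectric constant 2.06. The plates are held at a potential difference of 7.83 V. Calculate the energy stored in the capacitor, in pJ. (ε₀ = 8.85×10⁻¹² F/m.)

A = 9.95 cm² = 9.95×10⁻⁴ m².
Side-by-side slabs ⇒ two capacitors in parallel, each spanning the full gap.
C₁ = κ₁ε₀A₁/d = 1.00 × 8.85×10⁻¹² × 2.53×10⁻⁴ / 2.85×10⁻³ = 7.85×10⁻¹³ F.
C₂ = κ₂ε₀A₂/d = 2.06 × 8.85×10⁻¹² × 7.42×10⁻⁴ / 2.85×10⁻³ = 4.75×10⁻¹² F.
C = C₁ + C₂ = 5.53×10⁻¹² F.
U = ½CV² = ½ × 5.53×10⁻¹² × (7.83)² = 1.70×10⁻¹⁰ J.

170 pJ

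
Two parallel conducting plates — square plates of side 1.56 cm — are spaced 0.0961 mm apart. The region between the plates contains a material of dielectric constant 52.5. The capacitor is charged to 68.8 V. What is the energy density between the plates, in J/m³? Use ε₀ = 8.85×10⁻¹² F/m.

E = V/d = 68.8 / 9.61×10⁻⁵ = 7.16×10⁵ V/m.
u = ½κε₀E² = ½ × 52.5 × 8.85×10⁻¹² × (7.16×10⁵)² = 1.19×10² J/m³.

119 J/m³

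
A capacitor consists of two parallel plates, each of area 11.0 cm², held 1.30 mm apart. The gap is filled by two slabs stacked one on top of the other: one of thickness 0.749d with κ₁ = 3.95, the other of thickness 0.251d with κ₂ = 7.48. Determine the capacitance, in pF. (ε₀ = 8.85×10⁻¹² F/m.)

C ≈ 33.6 pF

A = 11.0 cm² = 1.10×10⁻³ m².
Stacked slabs ⇒ two capacitors in series, each with the full plate area.
C₁ = κ₁ε₀A/d₁ = 3.95 × 8.85×10⁻¹² × 1.10×10⁻³ / 9.74×10⁻⁴ = 3.95×10⁻¹¹ F.
C₂ = κ₂ε₀A/d₂ = 7.48 × 8.85×10⁻¹² × 1.10×10⁻³ / 3.26×10⁻⁴ = 2.23×10⁻¹⁰ F.
C = (1/C₁ + 1/C₂)⁻¹ = 3.36×10⁻¹¹ F.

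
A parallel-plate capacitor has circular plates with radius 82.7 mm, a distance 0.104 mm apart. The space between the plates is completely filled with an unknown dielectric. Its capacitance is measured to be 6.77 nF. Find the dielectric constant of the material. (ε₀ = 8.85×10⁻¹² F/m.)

A = π(82.7 mm)² = 2.15×10⁻² m².
κ = Cd/(ε₀A) = 6.77×10⁻⁹ × 1.04×10⁻⁴ / (8.85×10⁻¹² × 2.15×10⁻²) = 3.70.

3.70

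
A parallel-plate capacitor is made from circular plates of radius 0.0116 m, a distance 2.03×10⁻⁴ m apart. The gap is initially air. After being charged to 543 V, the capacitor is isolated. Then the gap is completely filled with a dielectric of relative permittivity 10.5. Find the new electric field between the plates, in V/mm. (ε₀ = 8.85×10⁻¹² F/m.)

255 V/mm

A = π(0.0116 m)² = 4.23×10⁻⁴ m².
Initially C₁ = ε₀A/d = 8.85×10⁻¹² × 4.23×10⁻⁴ / 2.03×10⁻⁴ = 1.84×10⁻¹¹ F.
E₁ = 2.67×10⁶ V/m.
Isolated ⇒ Q is held fixed. V₂ = Q/C₂ = V₁/10.5; E = V/d, so E₂/E₁ = (V₂/V₁)(d₁/d₂) = 0.0952.
E₂ = 0.0952 × 2.67×10⁶ = 2.55×10⁵ V/m.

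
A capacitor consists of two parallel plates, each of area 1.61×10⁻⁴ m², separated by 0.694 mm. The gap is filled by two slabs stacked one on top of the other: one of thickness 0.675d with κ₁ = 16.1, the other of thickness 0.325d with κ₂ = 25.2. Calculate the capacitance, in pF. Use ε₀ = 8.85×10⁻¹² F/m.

37.5 pF

Stacked slabs ⇒ two capacitors in series, each with the full plate area.
C₁ = κ₁ε₀A/d₁ = 16.1 × 8.85×10⁻¹² × 1.61×10⁻⁴ / 4.68×10⁻⁴ = 4.90×10⁻¹¹ F.
C₂ = κ₂ε₀A/d₂ = 25.2 × 8.85×10⁻¹² × 1.61×10⁻⁴ / 2.26×10⁻⁴ = 1.59×10⁻¹⁰ F.
C = (1/C₁ + 1/C₂)⁻¹ = 3.75×10⁻¹¹ F.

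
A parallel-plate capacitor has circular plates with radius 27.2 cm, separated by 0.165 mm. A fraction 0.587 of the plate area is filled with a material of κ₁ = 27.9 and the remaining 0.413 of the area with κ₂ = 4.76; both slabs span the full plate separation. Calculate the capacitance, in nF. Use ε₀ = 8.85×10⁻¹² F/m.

C ≈ 229 nF

A = π(27.2 cm)² = 0.232 m².
Side-by-side slabs ⇒ two capacitors in parallel, each spanning the full gap.
C₁ = κ₁ε₀A₁/d = 27.9 × 8.85×10⁻¹² × 0.136 / 1.65×10⁻⁴ = 2.04×10⁻⁷ F.
C₂ = κ₂ε₀A₂/d = 4.76 × 8.85×10⁻¹² × 9.60×10⁻² / 1.65×10⁻⁴ = 2.45×10⁻⁸ F.
C = C₁ + C₂ = 2.29×10⁻⁷ F.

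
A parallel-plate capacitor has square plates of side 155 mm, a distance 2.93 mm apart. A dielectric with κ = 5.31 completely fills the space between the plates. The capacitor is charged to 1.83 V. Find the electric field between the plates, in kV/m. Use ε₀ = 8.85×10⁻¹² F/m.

0.625 kV/m

E = V/d = 1.83 / 2.93×10⁻³ = 6.25×10² V/m.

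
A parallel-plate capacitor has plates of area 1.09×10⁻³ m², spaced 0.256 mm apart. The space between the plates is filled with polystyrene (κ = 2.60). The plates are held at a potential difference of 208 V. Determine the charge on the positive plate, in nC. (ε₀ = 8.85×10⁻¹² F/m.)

C = κε₀A/d = 2.60 × 8.85×10⁻¹² × 1.09×10⁻³ / 2.56×10⁻⁴ = 9.80×10⁻¹¹ F.
Q = CV = 9.80×10⁻¹¹ × 208 = 2.04×10⁻⁸ C.

20.4 nC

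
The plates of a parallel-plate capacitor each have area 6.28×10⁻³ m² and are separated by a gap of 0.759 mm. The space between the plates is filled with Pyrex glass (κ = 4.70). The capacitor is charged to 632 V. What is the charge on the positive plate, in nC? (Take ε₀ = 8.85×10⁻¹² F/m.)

C = κε₀A/d = 4.70 × 8.85×10⁻¹² × 6.28×10⁻³ / 7.59×10⁻⁴ = 3.44×10⁻¹⁰ F.
Q = CV = 3.44×10⁻¹⁰ × 632 = 2.18×10⁻⁷ C.

Q ≈ 218 nC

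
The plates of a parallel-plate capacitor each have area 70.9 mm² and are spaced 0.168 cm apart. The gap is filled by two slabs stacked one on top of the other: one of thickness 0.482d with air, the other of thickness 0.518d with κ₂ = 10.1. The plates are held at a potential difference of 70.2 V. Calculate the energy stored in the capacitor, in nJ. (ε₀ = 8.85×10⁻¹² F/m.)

A = 70.9 mm² = 7.09×10⁻⁵ m².
Stacked slabs ⇒ two capacitors in series, each with the full plate area.
C₁ = κ₁ε₀A/d₁ = 1.00 × 8.85×10⁻¹² × 7.09×10⁻⁵ / 8.10×10⁻⁴ = 7.75×10⁻¹³ F.
C₂ = κ₂ε₀A/d₂ = 10.1 × 8.85×10⁻¹² × 7.09×10⁻⁵ / 8.70×10⁻⁴ = 7.28×10⁻¹² F.
C = (1/C₁ + 1/C₂)⁻¹ = 7.00×10⁻¹³ F.
U = ½CV² = ½ × 7.00×10⁻¹³ × (70.2)² = 1.73×10⁻⁹ J.

1.73 nJ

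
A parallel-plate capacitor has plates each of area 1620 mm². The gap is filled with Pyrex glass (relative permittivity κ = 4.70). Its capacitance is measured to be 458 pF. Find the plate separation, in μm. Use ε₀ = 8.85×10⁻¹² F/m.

d ≈ 147 μm

A = 1620 mm² = 1.62×10⁻³ m².
d = κε₀A/C = 4.70 × 8.85×10⁻¹² × 1.62×10⁻³ / 4.58×10⁻¹⁰ = 1.47×10⁻⁴ m.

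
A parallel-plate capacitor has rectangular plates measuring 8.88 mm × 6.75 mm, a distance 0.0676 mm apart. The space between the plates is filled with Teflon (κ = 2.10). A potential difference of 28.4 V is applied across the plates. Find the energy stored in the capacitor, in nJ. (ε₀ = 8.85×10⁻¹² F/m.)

6.65 nJ

A = 8.88 × 6.75 mm² = 5.99×10⁻⁵ m².
C = κε₀A/d = 2.10 × 8.85×10⁻¹² × 5.99×10⁻⁵ / 6.76×10⁻⁵ = 1.65×10⁻¹¹ F.
U = ½CV² = ½ × 1.65×10⁻¹¹ × (28.4)² = 6.65×10⁻⁹ J.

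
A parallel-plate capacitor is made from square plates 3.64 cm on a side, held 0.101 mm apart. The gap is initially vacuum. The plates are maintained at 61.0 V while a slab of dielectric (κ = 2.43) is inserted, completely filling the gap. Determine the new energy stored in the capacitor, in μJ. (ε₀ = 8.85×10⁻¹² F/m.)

A = (3.64 cm)² = 1.32×10⁻³ m².
Initially C₁ = ε₀A/d = 8.85×10⁻¹² × 1.32×10⁻³ / 1.01×10⁻⁴ = 1.16×10⁻¹⁰ F.
U₁ = 2.16×10⁻⁷ J.
Battery connected ⇒ V is held fixed. C₂ = 2.43 C₁ and U = ½CV², so U₂/U₁ = C₂/C₁ = 2.43.
U₂ = 2.43 × 2.16×10⁻⁷ = 5.25×10⁻⁷ J.

0.525 μJ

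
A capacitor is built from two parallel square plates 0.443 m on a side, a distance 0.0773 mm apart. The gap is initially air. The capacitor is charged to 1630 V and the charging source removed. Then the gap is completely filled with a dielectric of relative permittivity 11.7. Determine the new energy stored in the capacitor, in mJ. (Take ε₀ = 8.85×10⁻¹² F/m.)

A = (0.443 m)² = 0.196 m².
Initially C₁ = ε₀A/d = 8.85×10⁻¹² × 0.196 / 7.73×10⁻⁵ = 2.25×10⁻⁸ F.
U₁ = 2.98×10⁻² J.
Isolated ⇒ Q is held fixed. C₂ = 11.7 C₁ and U = Q²/(2C), so U₂/U₁ = C₁/C₂ = 0.0855.
U₂ = 0.0855 × 2.98×10⁻² = 2.55×10⁻³ J.

2.55 mJ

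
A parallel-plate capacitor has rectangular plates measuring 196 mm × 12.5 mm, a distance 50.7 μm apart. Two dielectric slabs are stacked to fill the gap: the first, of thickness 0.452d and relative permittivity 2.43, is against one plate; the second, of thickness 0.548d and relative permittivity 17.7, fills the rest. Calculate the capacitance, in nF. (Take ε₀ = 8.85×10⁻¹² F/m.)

1.97 nF

A = 196 × 12.5 mm² = 2.45×10⁻³ m².
Stacked slabs ⇒ two capacitors in series, each with the full plate area.
C₁ = κ₁ε₀A/d₁ = 2.43 × 8.85×10⁻¹² × 2.45×10⁻³ / 2.29×10⁻⁵ = 2.30×10⁻⁹ F.
C₂ = κ₂ε₀A/d₂ = 17.7 × 8.85×10⁻¹² × 2.45×10⁻³ / 2.78×10⁻⁵ = 1.38×10⁻⁸ F.
C = (1/C₁ + 1/C₂)⁻¹ = 1.97×10⁻⁹ F.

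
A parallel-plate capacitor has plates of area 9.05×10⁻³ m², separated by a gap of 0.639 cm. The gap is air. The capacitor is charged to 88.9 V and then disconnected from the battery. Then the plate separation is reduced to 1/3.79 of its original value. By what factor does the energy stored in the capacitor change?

Isolated ⇒ Q is held fixed.
C₂ = 3.79 C₁ and U = Q²/(2C), so U₂/U₁ = C₁/C₂ = 0.264.

U₂/U₁ ≈ 0.264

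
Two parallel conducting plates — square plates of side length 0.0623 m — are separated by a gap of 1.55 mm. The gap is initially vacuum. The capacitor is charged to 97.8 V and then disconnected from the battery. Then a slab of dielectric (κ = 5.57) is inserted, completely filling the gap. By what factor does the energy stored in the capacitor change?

Isolated ⇒ Q is held fixed.
C₂ = 5.57 C₁ and U = Q²/(2C), so U₂/U₁ = C₁/C₂ = 0.180.

U₂/U₁ ≈ 0.180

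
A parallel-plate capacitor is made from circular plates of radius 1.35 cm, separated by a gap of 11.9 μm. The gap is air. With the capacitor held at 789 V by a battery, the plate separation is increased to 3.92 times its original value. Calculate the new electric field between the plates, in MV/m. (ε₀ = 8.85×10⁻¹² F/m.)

A = π(1.35 cm)² = 5.73×10⁻⁴ m².
Initially C₁ = ε₀A/d = 8.85×10⁻¹² × 5.73×10⁻⁴ / 1.19×10⁻⁵ = 4.26×10⁻¹⁰ F.
E₁ = 6.63×10⁷ V/m.
Battery connected ⇒ V is held fixed. E = V/d, so E₂/E₁ = d₁/d₂ = 0.255.
E₂ = 0.255 × 6.63×10⁷ = 1.69×10⁷ V/m.

16.9 MV/m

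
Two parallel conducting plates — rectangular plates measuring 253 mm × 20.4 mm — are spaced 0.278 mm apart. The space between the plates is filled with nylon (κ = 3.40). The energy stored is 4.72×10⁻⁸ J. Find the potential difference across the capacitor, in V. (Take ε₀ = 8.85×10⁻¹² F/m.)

A = 253 × 20.4 mm² = 5.16×10⁻³ m².
C = κε₀A/d = 3.40 × 8.85×10⁻¹² × 5.16×10⁻³ / 2.78×10⁻⁴ = 5.59×10⁻¹⁰ F.
V = √(2U/C) = √(2 × 4.72×10⁻⁸ / 5.59×10⁻¹⁰) = 13.0 V.

V ≈ 13.0 V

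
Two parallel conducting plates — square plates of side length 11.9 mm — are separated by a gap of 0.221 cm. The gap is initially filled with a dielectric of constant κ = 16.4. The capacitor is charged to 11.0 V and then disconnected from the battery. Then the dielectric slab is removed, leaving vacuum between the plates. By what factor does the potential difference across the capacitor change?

Isolated ⇒ Q is held fixed.
C₂ = 0.0610 C₁ and V = Q/C, so V₂/V₁ = C₁/C₂ = 16.4.

V₂/V₁ ≈ 16.4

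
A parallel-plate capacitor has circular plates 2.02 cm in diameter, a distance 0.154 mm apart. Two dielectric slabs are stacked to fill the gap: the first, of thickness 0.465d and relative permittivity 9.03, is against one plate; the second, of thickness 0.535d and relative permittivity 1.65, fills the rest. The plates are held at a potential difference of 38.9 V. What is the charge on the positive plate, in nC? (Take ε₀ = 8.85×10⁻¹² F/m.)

1.91 nC

A = π(2.02/2 cm)² = 3.20×10⁻⁴ m².
Stacked slabs ⇒ two capacitors in series, each with the full plate area.
C₁ = κ₁ε₀A/d₁ = 9.03 × 8.85×10⁻¹² × 3.20×10⁻⁴ / 7.16×10⁻⁵ = 3.58×10⁻¹⁰ F.
C₂ = κ₂ε₀A/d₂ = 1.65 × 8.85×10⁻¹² × 3.20×10⁻⁴ / 8.24×10⁻⁵ = 5.68×10⁻¹¹ F.
C = (1/C₁ + 1/C₂)⁻¹ = 4.90×10⁻¹¹ F.
Q = CV = 4.90×10⁻¹¹ × 38.9 = 1.91×10⁻⁹ C.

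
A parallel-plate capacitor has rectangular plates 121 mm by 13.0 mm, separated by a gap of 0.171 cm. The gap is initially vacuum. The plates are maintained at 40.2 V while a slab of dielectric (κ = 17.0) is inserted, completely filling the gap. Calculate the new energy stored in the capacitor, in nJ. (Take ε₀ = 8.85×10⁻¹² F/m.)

112 nJ

A = 121 × 13.0 mm² = 1.57×10⁻³ m².
Initially C₁ = ε₀A/d = 8.85×10⁻¹² × 1.57×10⁻³ / 1.71×10⁻³ = 8.14×10⁻¹² F.
U₁ = 6.58×10⁻⁹ J.
Battery connected ⇒ V is held fixed. C₂ = 17.0 C₁ and U = ½CV², so U₂/U₁ = C₂/C₁ = 17.0.
U₂ = 17.0 × 6.58×10⁻⁹ = 1.12×10⁻⁷ J.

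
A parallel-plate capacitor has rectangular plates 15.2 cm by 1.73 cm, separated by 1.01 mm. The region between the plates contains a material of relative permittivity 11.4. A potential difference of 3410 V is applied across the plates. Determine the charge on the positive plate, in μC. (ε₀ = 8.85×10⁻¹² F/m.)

0.896 μC

A = 15.2 × 1.73 cm² = 2.63×10⁻³ m².
C = κε₀A/d = 11.4 × 8.85×10⁻¹² × 2.63×10⁻³ / 1.01×10⁻³ = 2.63×10⁻¹⁰ F.
Q = CV = 2.63×10⁻¹⁰ × 3410 = 8.96×10⁻⁷ C.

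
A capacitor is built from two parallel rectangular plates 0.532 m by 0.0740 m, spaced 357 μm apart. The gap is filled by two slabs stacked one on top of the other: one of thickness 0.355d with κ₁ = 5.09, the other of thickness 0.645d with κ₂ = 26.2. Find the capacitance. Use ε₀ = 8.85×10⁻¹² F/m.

A = 0.532 × 0.0740 m² = 3.94×10⁻² m².
Stacked slabs ⇒ two capacitors in series, each with the full plate area.
C₁ = κ₁ε₀A/d₁ = 5.09 × 8.85×10⁻¹² × 3.94×10⁻² / 1.27×10⁻⁴ = 1.40×10⁻⁸ F.
C₂ = κ₂ε₀A/d₂ = 26.2 × 8.85×10⁻¹² × 3.94×10⁻² / 2.30×10⁻⁴ = 3.96×10⁻⁸ F.
C = (1/C₁ + 1/C₂)⁻¹ = 1.03×10⁻⁸ F.

C ≈ 10.3 nF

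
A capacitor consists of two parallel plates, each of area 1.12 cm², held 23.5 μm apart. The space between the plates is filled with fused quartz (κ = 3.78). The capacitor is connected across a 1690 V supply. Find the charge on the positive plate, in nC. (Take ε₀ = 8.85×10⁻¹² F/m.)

Q ≈ 269 nC

A = 1.12 cm² = 1.12×10⁻⁴ m².
C = κε₀A/d = 3.78 × 8.85×10⁻¹² × 1.12×10⁻⁴ / 2.35×10⁻⁵ = 1.59×10⁻¹⁰ F.
Q = CV = 1.59×10⁻¹⁰ × 1690 = 2.69×10⁻⁷ C.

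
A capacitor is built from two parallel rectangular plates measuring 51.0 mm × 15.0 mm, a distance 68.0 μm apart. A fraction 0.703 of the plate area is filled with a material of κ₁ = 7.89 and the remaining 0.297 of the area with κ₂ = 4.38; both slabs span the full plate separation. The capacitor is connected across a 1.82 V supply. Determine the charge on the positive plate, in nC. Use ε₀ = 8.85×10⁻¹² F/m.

A = 51.0 × 15.0 mm² = 7.65×10⁻⁴ m².
Side-by-side slabs ⇒ two capacitors in parallel, each spanning the full gap.
C₁ = κ₁ε₀A₁/d = 7.89 × 8.85×10⁻¹² × 5.38×10⁻⁴ / 6.80×10⁻⁵ = 5.52×10⁻¹⁰ F.
C₂ = κ₂ε₀A₂/d = 4.38 × 8.85×10⁻¹² × 2.27×10⁻⁴ / 6.80×10⁻⁵ = 1.30×10⁻¹⁰ F.
C = C₁ + C₂ = 6.82×10⁻¹⁰ F.
Q = CV = 6.82×10⁻¹⁰ × 1.82 = 1.24×10⁻⁹ C.

Q ≈ 1.24 nC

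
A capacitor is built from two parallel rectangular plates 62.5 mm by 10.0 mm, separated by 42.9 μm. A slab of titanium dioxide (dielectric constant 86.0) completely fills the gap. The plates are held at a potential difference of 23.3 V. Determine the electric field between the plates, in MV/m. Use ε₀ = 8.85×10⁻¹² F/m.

E = V/d = 23.3 / 4.29×10⁻⁵ = 5.43×10⁵ V/m.

0.543 MV/m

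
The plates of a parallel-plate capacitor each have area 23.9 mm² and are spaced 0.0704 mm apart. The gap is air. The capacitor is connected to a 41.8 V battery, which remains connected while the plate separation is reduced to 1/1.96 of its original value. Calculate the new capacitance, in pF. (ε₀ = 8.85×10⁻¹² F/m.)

A = 23.9 mm² = 2.39×10⁻⁵ m².
Initially C₁ = ε₀A/d = 8.85×10⁻¹² × 2.39×10⁻⁵ / 7.04×10⁻⁵ = 3.00×10⁻¹² F.
C = ε₀A/d scales as 1/d, so C₂/C₁ = d₁/d₂ = 1.96.
C₂ = 1.96 × 3.00×10⁻¹² = 5.89×10⁻¹² F.

5.89 pF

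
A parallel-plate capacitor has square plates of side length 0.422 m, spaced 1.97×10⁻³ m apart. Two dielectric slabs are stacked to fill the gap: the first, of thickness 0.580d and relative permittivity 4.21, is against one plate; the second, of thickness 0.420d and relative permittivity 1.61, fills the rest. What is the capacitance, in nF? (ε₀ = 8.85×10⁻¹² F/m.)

2.01 nF

A = (0.422 m)² = 0.178 m².
Stacked slabs ⇒ two capacitors in series, each with the full plate area.
C₁ = κ₁ε₀A/d₁ = 4.21 × 8.85×10⁻¹² × 0.178 / 1.14×10⁻³ = 5.81×10⁻⁹ F.
C₂ = κ₂ε₀A/d₂ = 1.61 × 8.85×10⁻¹² × 0.178 / 8.27×10⁻⁴ = 3.07×10⁻⁹ F.
C = (1/C₁ + 1/C₂)⁻¹ = 2.01×10⁻⁹ F.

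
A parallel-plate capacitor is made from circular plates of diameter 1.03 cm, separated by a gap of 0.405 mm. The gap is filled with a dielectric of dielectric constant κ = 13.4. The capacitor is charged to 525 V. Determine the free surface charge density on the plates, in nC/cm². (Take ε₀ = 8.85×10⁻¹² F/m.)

σ ≈ 15.4 nC/cm²

A = π(1.03/2 cm)² = 8.33×10⁻⁵ m².
C = κε₀A/d = 13.4 × 8.85×10⁻¹² × 8.33×10⁻⁵ / 4.05×10⁻⁴ = 2.44×10⁻¹¹ F.
σ = Q/A = CV/A = 2.44×10⁻¹¹ × 525 / 8.33×10⁻⁵ = 1.54×10⁻⁴ C/m².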